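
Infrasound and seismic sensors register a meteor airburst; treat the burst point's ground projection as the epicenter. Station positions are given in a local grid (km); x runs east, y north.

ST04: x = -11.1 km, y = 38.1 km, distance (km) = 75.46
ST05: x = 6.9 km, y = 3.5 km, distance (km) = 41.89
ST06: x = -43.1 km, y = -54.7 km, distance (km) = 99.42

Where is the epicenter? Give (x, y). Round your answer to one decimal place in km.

Circle about each station: (x + 11.1)² + (y − 38.1)² = 75.46²; (x − 6.9)² + (y − 3.5)² = 41.89²; (x + 43.1)² + (y + 54.7)² = 99.42².
Subtracting pairs of circle equations eliminates x²+y² and gives linear equations (the radical axes):
36.0 x − 69.2 y = 2424.48
-64.0 x − 185.6 y = -915.24
Solving the 2×2 system: x ≈ 46.2, y ≈ -11.0 km.
Check against ST04 (with the unrounded x, y): √((x + 11.1)²+(y − 38.1)²) = 75.46 ≈ 75.46 km. ✓

x ≈ 46.2 km, y ≈ -11.0 km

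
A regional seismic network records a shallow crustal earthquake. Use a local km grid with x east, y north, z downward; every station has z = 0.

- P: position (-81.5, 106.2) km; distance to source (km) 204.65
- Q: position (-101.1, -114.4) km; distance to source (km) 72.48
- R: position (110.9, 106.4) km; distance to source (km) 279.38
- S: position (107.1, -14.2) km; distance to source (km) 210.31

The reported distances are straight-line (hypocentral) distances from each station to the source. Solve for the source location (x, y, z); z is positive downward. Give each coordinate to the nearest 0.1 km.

(-79.1, -88.2, 63.9)

Each station gives a sphere (x−x_i)² + (y−y_i)² + z² = d_i² (stations at z=0).
Subtracting the P sphere from Q and R: z² cancels, leaving linear equations in x and y:
-39.2 x − 441.2 y = 42016.15
384.8 x + 0.4 y = -30472.48
Solving: x ≈ -79.099, y ≈ -88.204 km (keep extra digits for the depth step; rounded: -79.1, -88.2).
Then from the P sphere: z² = 204.65² − (x + 81.5)² − (y − 106.2)² with x = -79.099, y = -88.204, so z ≈ 63.898 ≈ 63.9 km.
Check against S (with the unrounded solution): distance 210.31 ≈ 210.31 km. ✓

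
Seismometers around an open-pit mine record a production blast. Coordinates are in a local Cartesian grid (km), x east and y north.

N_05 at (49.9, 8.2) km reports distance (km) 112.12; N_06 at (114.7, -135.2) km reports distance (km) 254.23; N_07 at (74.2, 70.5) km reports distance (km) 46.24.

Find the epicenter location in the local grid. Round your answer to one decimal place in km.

Circle about each station: (x − 49.9)² + (y − 8.2)² = 112.12²; (x − 114.7)² + (y + 135.2)² = 254.23²; (x − 74.2)² + (y − 70.5)² = 46.24².
Subtracting the N_05 equation from the N_06 and N_07 equations removes the quadratic terms:
129.6 x − 286.8 y = -23184.12
48.6 x + 124.6 y = 18351.40
Solving the 2×2 system: x ≈ 78.9, y ≈ 116.5 km.

(78.9, 116.5)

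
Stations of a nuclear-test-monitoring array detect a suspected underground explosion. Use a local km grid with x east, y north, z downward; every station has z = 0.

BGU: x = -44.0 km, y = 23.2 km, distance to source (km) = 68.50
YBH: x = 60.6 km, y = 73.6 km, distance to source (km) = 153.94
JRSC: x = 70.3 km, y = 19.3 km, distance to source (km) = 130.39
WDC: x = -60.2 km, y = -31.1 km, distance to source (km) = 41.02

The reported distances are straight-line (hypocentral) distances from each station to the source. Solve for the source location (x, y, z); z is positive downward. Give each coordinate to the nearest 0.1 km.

Each station gives a sphere (x−x_i)² + (y−y_i)² + z² = d_i² (stations at z=0).
Subtracting the BGU sphere from YBH and JRSC: z² cancels, leaving linear equations in x and y:
209.2 x + 100.8 y = -12390.19
228.6 x − 7.8 y = -9468.96
Solving: x ≈ -42.599, y ≈ -34.509 km (keep extra digits for the depth step; rounded: -42.6, -34.5).
Then from the BGU sphere: z² = 68.50² − (x + 44.0)² − (y − 23.2)² with x = -42.599, y = -34.509, so z ≈ 36.878 ≈ 36.9 km.

(-42.6, -34.5, 36.9)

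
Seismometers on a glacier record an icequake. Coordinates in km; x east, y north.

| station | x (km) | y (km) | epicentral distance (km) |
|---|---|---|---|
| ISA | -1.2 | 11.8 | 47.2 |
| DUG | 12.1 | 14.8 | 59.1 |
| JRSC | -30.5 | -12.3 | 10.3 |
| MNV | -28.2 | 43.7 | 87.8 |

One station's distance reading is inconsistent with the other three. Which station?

MNV

Solve using three stations at a time. Using ISA, DUG, JRSC (subtract circle equations pairwise → linear system) gives (x, y) ≈ (-34.1, -22.0).
Distances from that point to each station vs reported:
  ISA: calculated 47.2 vs reported 47.2 → residual 0.0 km
  DUG: calculated 59.1 vs reported 59.1 → residual 0.0 km
  JRSC: calculated 10.4 vs reported 10.3 → residual 0.1 km
  MNV: calculated 66.0 vs reported 87.8 → residual 21.8 km
ISA, DUG, JRSC are mutually consistent (residuals ≈ 0); MNV is off by 21.8 km.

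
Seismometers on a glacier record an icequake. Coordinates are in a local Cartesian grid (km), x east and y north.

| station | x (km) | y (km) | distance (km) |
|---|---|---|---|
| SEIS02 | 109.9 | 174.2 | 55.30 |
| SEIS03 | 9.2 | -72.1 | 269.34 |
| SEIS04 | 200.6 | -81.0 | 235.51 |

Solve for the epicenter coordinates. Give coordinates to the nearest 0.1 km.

x ≈ 160.1 km, y ≈ 151.0 km

Circle about each station: (x − 109.9)² + (y − 174.2)² = 55.30²; (x − 9.2)² + (y + 72.1)² = 269.34²; (x − 200.6)² + (y + 81.0)² = 235.51².
Subtracting the SEIS02 equation from the SEIS03 and SEIS04 equations removes the quadratic terms:
-201.4 x − 492.6 y = -106626.55
181.4 x − 510.4 y = -48029.16
Solving the 2×2 system: x ≈ 160.1, y ≈ 151.0 km.
Check against SEIS02 (with the unrounded x, y): √((x − 109.9)²+(y − 174.2)²) = 55.30 ≈ 55.30 km. ✓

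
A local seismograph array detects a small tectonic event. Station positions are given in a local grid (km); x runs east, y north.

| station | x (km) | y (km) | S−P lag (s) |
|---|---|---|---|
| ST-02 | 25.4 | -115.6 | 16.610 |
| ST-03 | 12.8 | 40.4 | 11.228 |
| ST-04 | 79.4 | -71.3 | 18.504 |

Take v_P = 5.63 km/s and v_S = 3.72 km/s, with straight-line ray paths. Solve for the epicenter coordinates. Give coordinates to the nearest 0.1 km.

-106.5 km east, 10.0 km north

Distance from S−P lag: d = Δt · v_P v_S / (v_P − v_S) = Δt · (5.63·3.72)/(5.63−3.72) ≈ 10.9652·Δt.
So d_ST-02 = 182.13, d_ST-03 = 123.12, d_ST-04 = 202.90 km.
Circle about each station: (x − 25.4)² + (y + 115.6)² = 182.13²; (x − 12.8)² + (y − 40.4)² = 123.12²; (x − 79.4)² + (y + 71.3)² = 202.90².
Subtracting pairs of circle equations eliminates x²+y² and gives linear equations (the radical axes):
-25.2 x + 312.0 y = 5800.28
108.0 x + 88.6 y = -10617.54
Solving the 2×2 system: x ≈ -106.5, y ≈ 10.0 km.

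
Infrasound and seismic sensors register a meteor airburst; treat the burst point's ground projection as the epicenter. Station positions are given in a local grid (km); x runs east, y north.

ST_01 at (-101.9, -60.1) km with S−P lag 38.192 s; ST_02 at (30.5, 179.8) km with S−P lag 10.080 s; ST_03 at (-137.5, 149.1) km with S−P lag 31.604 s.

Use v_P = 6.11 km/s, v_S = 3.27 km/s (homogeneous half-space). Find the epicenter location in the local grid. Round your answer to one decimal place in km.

(84.3, 133.6)

Distance from S−P lag: d = Δt · v_P v_S / (v_P − v_S) = Δt · (6.11·3.27)/(6.11−3.27) ≈ 7.0351·Δt.
So d_ST_01 = 268.68, d_ST_02 = 70.91, d_ST_03 = 222.34 km.
Circle about each station: (x + 101.9)² + (y + 60.1)² = 268.68²; (x − 30.5)² + (y − 179.8)² = 70.91²; (x + 137.5)² + (y − 149.1)² = 222.34².
Subtracting the ST_01 equation from the ST_02 and ST_03 equations removes the quadratic terms:
264.8 x + 479.8 y = 86423.38
-71.2 x + 418.4 y = 49895.31
Solving the 2×2 system: x ≈ 84.3, y ≈ 133.6 km.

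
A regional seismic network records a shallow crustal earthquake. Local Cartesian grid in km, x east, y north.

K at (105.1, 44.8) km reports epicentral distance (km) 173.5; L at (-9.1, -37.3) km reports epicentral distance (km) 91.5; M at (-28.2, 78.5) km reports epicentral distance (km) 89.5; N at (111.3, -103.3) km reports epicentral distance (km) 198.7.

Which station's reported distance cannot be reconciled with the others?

Solve using three stations at a time. Using K, M, N (subtract circle equations pairwise → linear system) gives (x, y) ≈ (-61.2, -4.7).
Distances from that point to each station vs reported:
  K: calculated 173.5 vs reported 173.5 → residual 0.0 km
  L: calculated 61.5 vs reported 91.5 → residual 30.0 km
  M: calculated 89.5 vs reported 89.5 → residual 0.0 km
  N: calculated 198.7 vs reported 198.7 → residual 0.0 km
K, M, N are mutually consistent (residuals ≈ 0); L is off by 30.0 km.

L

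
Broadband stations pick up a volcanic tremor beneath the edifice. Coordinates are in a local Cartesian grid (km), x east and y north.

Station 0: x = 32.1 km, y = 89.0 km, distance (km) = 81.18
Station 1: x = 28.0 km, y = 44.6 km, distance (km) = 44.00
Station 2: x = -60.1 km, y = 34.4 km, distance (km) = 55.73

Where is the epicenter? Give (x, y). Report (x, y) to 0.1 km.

Circle about each station: (x − 32.1)² + (y − 89.0)² = 81.18²; (x − 28.0)² + (y − 44.6)² = 44.00²; (x + 60.1)² + (y − 34.4)² = 55.73².
Subtracting pairs of circle equations eliminates x²+y² and gives linear equations (the radical axes):
-8.2 x − 88.8 y = -1524.06
-184.4 x − 109.2 y = -671.68
Solving the 2×2 system: x ≈ -6.9, y ≈ 17.8 km.
Check against Station 0 (with the unrounded x, y): √((x − 32.1)²+(y − 89.0)²) = 81.18 ≈ 81.18 km. ✓

x ≈ -6.9 km, y ≈ 17.8 km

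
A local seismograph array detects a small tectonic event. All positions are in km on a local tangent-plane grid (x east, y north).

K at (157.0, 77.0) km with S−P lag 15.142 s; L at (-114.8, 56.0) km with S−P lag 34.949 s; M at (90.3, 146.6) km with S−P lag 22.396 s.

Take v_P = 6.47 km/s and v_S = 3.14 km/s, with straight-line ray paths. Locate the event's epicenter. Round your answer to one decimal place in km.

(93.4, 10.0)

Distance from S−P lag: d = Δt · v_P v_S / (v_P − v_S) = Δt · (6.47·3.14)/(6.47−3.14) ≈ 6.1008·Δt.
So d_K = 92.38, d_L = 213.22, d_M = 136.63 km.
Circle about each station: (x − 157.0)² + (y − 77.0)² = 92.38²; (x + 114.8)² + (y − 56.0)² = 213.22²; (x − 90.3)² + (y − 146.6)² = 136.63².
Subtracting the K equation from the L and M equations removes the quadratic terms:
-543.6 x − 42.0 y = -51191.66
-133.4 x + 139.2 y = -11066.04
Solving the 2×2 system: x ≈ 93.4, y ≈ 10.0 km.
Check against K (with the unrounded x, y): √((x − 157.0)²+(y − 77.0)²) = 92.37 ≈ 92.38 km. ✓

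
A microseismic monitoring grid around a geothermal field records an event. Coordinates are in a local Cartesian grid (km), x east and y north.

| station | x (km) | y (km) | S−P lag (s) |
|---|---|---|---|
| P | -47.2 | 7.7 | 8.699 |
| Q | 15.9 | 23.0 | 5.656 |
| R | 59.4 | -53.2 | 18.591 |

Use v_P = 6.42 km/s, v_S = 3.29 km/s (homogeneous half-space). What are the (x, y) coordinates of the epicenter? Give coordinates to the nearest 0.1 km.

x ≈ -8.8 km, y ≈ 52.1 km

Distance from S−P lag: d = Δt · v_P v_S / (v_P − v_S) = Δt · (6.42·3.29)/(6.42−3.29) ≈ 6.7482·Δt.
So d_P = 58.70, d_Q = 38.17, d_R = 125.46 km.
Circle about each station: (x + 47.2)² + (y − 7.7)² = 58.70²; (x − 15.9)² + (y − 23.0)² = 38.17²; (x − 59.4)² + (y + 53.2)² = 125.46².
Subtracting the P equation from the Q and R equations removes the quadratic terms:
126.2 x + 30.6 y = 483.42
213.2 x − 121.8 y = -8223.05
Solving the 2×2 system: x ≈ -8.8, y ≈ 52.1 km.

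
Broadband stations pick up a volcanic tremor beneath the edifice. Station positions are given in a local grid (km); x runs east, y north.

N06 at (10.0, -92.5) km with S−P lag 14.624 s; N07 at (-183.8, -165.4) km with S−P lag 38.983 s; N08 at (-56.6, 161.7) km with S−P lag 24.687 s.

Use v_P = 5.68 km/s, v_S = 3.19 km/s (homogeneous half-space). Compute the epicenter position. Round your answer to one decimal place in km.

(39.3, 9.8)

Distance from S−P lag: d = Δt · v_P v_S / (v_P − v_S) = Δt · (5.68·3.19)/(5.68−3.19) ≈ 7.2768·Δt.
So d_N06 = 106.42, d_N07 = 283.67, d_N08 = 179.64 km.
Circle about each station: (x − 10.0)² + (y + 92.5)² = 106.42²; (x + 183.8)² + (y + 165.4)² = 283.67²; (x + 56.6)² + (y − 161.7)² = 179.64².
Subtracting pairs of circle equations eliminates x²+y² and gives linear equations (the radical axes):
-387.6 x − 145.8 y = -16660.10
-133.2 x + 508.4 y = -251.11
Solving the 2×2 system: x ≈ 39.3, y ≈ 9.8 km.
Check against N06 (with the unrounded x, y): √((x − 10.0)²+(y + 92.5)²) = 106.41 ≈ 106.42 km. ✓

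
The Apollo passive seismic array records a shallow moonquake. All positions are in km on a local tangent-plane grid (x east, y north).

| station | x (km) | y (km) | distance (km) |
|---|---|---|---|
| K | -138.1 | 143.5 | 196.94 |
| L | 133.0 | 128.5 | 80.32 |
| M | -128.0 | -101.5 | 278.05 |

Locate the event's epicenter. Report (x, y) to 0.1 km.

55.5 km east, 107.4 km north

Circle about each station: (x + 138.1)² + (y − 143.5)² = 196.94²; (x − 133.0)² + (y − 128.5)² = 80.32²; (x + 128.0)² + (y + 101.5)² = 278.05².
Subtracting the K equation from the L and M equations removes the quadratic terms:
542.2 x − 30.0 y = 26871.45
20.2 x − 490.0 y = -51504.05
Solving the 2×2 system: x ≈ 55.5, y ≈ 107.4 km.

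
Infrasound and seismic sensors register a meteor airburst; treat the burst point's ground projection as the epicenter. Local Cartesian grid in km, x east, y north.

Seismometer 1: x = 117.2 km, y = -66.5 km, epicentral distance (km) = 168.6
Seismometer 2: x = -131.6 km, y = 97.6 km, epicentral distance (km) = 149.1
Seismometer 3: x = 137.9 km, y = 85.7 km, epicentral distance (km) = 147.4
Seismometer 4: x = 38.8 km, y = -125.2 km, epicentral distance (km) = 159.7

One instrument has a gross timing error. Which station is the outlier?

Seismometer 1

Solve using three stations at a time. Using Seismometer 2, Seismometer 3, Seismometer 4 (subtract circle equations pairwise → linear system) gives (x, y) ≈ (1.4, 30.1).
Distances from that point to each station vs reported:
  Seismometer 1: calculated 150.8 vs reported 168.6 → residual 17.8 km
  Seismometer 2: calculated 149.1 vs reported 149.1 → residual 0.0 km
  Seismometer 3: calculated 147.4 vs reported 147.4 → residual 0.0 km
  Seismometer 4: calculated 159.7 vs reported 159.7 → residual 0.0 km
Seismometer 2, Seismometer 3, Seismometer 4 are mutually consistent (residuals ≈ 0); Seismometer 1 is off by 17.8 km.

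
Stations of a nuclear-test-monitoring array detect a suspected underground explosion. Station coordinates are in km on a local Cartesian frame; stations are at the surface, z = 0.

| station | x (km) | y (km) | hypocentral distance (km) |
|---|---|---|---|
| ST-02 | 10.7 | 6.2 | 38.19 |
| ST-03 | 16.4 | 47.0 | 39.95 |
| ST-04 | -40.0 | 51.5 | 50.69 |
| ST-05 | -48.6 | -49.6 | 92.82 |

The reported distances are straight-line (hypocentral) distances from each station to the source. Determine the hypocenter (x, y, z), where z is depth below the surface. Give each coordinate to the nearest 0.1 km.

Each station gives a sphere (x−x_i)² + (y−y_i)² + z² = d_i² (stations at z=0).
Subtracting the ST-02 sphere from ST-03 and ST-04: z² cancels, leaving linear equations in x and y:
11.4 x + 81.6 y = 2187.50
-101.4 x + 90.6 y = 2988.32
Solving: x ≈ -4.906, y ≈ 27.493 km (keep extra digits for the depth step; rounded: -4.9, 27.5).
Then from the ST-02 sphere: z² = 38.19² − (x − 10.7)² − (y − 6.2)² with x = -4.906, y = 27.493, so z ≈ 27.596 ≈ 27.6 km.
Check against ST-05 (with the unrounded solution): distance 92.81 ≈ 92.82 km. ✓

x ≈ -4.9 km, y ≈ 27.5 km, depth ≈ 27.6 km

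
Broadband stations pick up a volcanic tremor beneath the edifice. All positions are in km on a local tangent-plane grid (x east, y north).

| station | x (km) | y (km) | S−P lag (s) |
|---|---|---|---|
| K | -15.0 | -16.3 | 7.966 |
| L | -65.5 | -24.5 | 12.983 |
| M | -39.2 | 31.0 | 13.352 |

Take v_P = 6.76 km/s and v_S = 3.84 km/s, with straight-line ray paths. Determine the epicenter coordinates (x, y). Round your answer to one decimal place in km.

46.9 km east, -50.7 km north

Distance from S−P lag: d = Δt · v_P v_S / (v_P − v_S) = Δt · (6.76·3.84)/(6.76−3.84) ≈ 8.8899·Δt.
So d_K = 70.82, d_L = 115.42, d_M = 118.70 km.
Circle about each station: (x + 15.0)² + (y + 16.3)² = 70.82²; (x + 65.5)² + (y + 24.5)² = 115.42²; (x + 39.2)² + (y − 31.0)² = 118.70².
Subtracting the K equation from the L and M equations removes the quadratic terms:
-101.0 x − 16.4 y = -3906.49
-48.4 x + 94.6 y = -7067.27
Solving the 2×2 system: x ≈ 46.9, y ≈ -50.7 km.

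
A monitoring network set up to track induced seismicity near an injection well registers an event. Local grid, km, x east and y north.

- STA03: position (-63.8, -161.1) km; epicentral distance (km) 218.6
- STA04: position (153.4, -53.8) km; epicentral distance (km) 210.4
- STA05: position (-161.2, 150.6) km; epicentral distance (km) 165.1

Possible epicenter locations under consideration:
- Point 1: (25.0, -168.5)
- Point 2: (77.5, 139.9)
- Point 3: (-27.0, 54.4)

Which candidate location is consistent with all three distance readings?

Point 3

For each candidate, compare |candidate − station| to the reported distance:
Point 1: residuals STA03 129.5, STA04 38.2, STA05 204.4 → max 204.4 km
Point 2: residuals STA03 113.9, STA04 2.4, STA05 73.8 → max 113.9 km
Point 3: residuals STA03 0.0, STA04 0.0, STA05 0.0 → max 0.0 km
Only Point 3 has all residuals ≈ 0.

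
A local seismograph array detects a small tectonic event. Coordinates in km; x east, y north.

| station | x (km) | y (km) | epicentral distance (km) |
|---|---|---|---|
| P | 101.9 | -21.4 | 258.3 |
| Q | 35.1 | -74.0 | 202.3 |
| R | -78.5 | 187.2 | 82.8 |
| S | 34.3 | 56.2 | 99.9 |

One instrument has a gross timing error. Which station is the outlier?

P

Solve using three stations at a time. Using Q, R, S (subtract circle equations pairwise → linear system) gives (x, y) ≈ (-50.2, 109.4).
Distances from that point to each station vs reported:
  P: calculated 200.6 vs reported 258.3 → residual 57.7 km
  Q: calculated 202.3 vs reported 202.3 → residual 0.0 km
  R: calculated 82.8 vs reported 82.8 → residual 0.0 km
  S: calculated 99.9 vs reported 99.9 → residual 0.0 km
Q, R, S are mutually consistent (residuals ≈ 0); P is off by 57.7 km.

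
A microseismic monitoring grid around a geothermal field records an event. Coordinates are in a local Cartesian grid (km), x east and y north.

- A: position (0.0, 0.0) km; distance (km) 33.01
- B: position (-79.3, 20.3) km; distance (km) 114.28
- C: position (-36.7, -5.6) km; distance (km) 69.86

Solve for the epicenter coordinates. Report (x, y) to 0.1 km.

Circle about each station: x² + y² = 33.01²; (x + 79.3)² + (y − 20.3)² = 114.28²; (x + 36.7)² + (y + 5.6)² = 69.86².
Subtracting the A equation from the B and C equations removes the quadratic terms:
-158.6 x + 40.6 y = -5269.68
-73.4 x − 11.2 y = -2412.51
Solving the 2×2 system: x ≈ 33.0, y ≈ -0.9 km.

33.0 km east, -0.9 km north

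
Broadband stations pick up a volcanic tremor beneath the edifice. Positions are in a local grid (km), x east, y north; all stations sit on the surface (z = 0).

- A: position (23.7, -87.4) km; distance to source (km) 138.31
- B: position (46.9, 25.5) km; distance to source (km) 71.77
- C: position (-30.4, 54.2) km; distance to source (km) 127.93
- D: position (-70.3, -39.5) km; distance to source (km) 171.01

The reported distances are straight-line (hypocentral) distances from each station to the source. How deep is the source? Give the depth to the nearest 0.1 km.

Each station gives a sphere (x−x_i)² + (y−y_i)² + z² = d_i² (stations at z=0).
Subtracting the A sphere from B and C: z² cancels, leaving linear equations in x and y:
46.4 x + 225.8 y = 8628.13
-108.2 x + 283.2 y = -1575.08
Solving: x ≈ 74.501, y ≈ 22.902 km (keep extra digits for the depth step; rounded: 74.5, 22.9).
Then from the A sphere: z² = 138.31² − (x − 23.7)² − (y + 87.4)² with x = 74.501, y = 22.902, so z ≈ 66.200 ≈ 66.2 km.

depth ≈ 66.2 km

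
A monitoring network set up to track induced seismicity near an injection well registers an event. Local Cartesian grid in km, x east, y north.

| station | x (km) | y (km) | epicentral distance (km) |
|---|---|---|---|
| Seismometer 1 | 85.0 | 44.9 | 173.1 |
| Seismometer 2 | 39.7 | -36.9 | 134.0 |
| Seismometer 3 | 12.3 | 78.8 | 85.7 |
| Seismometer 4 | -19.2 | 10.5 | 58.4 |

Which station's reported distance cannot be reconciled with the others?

Solve using three stations at a time. Using Seismometer 2, Seismometer 3, Seismometer 4 (subtract circle equations pairwise → linear system) gives (x, y) ≈ (-66.5, 44.9).
Distances from that point to each station vs reported:
  Seismometer 1: calculated 151.5 vs reported 173.1 → residual 21.6 km
  Seismometer 2: calculated 134.0 vs reported 134.0 → residual 0.0 km
  Seismometer 3: calculated 85.7 vs reported 85.7 → residual 0.0 km
  Seismometer 4: calculated 58.5 vs reported 58.4 → residual 0.1 km
Seismometer 2, Seismometer 3, Seismometer 4 are mutually consistent (residuals ≈ 0); Seismometer 1 is off by 21.6 km.

Seismometer 1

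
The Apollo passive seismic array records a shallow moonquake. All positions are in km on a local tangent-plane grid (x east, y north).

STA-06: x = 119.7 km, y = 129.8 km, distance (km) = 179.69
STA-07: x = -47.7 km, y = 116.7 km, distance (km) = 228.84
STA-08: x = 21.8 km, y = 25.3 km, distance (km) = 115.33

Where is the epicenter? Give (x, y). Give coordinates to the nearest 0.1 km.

x ≈ 109.5 km, y ≈ -49.6 km

Circle about each station: (x − 119.7)² + (y − 129.8)² = 179.69²; (x + 47.7)² + (y − 116.7)² = 228.84²; (x − 21.8)² + (y − 25.3)² = 115.33².
Subtracting the STA-06 equation from the STA-07 and STA-08 equations removes the quadratic terms:
-334.8 x − 26.2 y = -35361.20
-195.8 x − 209.0 y = -11073.31
Solving the 2×2 system: x ≈ 109.5, y ≈ -49.6 km.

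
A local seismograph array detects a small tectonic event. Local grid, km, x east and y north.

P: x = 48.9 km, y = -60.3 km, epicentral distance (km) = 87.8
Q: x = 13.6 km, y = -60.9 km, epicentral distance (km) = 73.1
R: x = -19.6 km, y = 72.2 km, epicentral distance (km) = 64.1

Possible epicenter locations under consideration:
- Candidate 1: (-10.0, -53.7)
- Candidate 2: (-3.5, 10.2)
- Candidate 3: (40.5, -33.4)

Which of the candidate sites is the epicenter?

Candidate 2

For each candidate, compare |candidate − station| to the reported distance:
Candidate 1: residuals P 28.5, Q 48.4, R 62.2 → max 62.2 km
Candidate 2: residuals P 0.0, Q 0.0, R 0.0 → max 0.0 km
Candidate 3: residuals P 59.6, Q 34.6, R 57.4 → max 59.6 km
Only Candidate 2 has all residuals ≈ 0.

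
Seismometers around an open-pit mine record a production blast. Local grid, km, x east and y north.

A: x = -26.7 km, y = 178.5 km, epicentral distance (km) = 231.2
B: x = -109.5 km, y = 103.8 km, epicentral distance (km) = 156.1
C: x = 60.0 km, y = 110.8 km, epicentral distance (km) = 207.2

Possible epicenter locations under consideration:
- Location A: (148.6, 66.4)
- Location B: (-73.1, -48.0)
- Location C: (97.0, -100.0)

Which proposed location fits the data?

Location B

For each candidate, compare |candidate − station| to the reported distance:
Location A: residuals A 23.1, B 104.7, C 108.1 → max 108.1 km
Location B: residuals A 0.0, B 0.0, C 0.0 → max 0.0 km
Location C: residuals A 73.5, B 134.0, C 6.8 → max 134.0 km
Only Location B has all residuals ≈ 0.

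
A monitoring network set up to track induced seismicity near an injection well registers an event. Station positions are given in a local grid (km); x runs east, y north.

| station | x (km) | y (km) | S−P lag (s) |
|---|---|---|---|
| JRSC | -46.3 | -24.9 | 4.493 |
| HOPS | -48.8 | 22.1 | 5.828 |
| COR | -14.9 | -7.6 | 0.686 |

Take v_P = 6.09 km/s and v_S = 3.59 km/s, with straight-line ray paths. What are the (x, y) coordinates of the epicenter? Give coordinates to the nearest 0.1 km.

Distance from S−P lag: d = Δt · v_P v_S / (v_P − v_S) = Δt · (6.09·3.59)/(6.09−3.59) ≈ 8.7452·Δt.
So d_JRSC = 39.29, d_HOPS = 50.97, d_COR = 6.00 km.
Circle about each station: (x + 46.3)² + (y + 24.9)² = 39.29²; (x + 48.8)² + (y − 22.1)² = 50.97²; (x + 14.9)² + (y + 7.6)² = 6.00².
Subtracting the JRSC equation from the HOPS and COR equations removes the quadratic terms:
-5.0 x + 94.0 y = -948.09
62.8 x + 34.6 y = -976.23
Solving the 2×2 system: x ≈ -9.7, y ≈ -10.6 km.
Check against JRSC (with the unrounded x, y): √((x + 46.3)²+(y + 24.9)²) = 39.29 ≈ 39.29 km. ✓

x ≈ -9.7 km, y ≈ -10.6 km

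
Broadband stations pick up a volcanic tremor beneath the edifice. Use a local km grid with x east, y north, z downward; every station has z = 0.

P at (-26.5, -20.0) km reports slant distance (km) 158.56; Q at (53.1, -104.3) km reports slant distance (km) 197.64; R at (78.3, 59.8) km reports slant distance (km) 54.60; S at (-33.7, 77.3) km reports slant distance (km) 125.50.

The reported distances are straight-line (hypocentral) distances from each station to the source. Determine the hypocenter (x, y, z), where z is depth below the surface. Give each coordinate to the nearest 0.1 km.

Each station gives a sphere (x−x_i)² + (y−y_i)² + z² = d_i² (stations at z=0).
Subtracting the P sphere from Q and R: z² cancels, leaving linear equations in x and y:
159.2 x − 168.6 y = -1324.45
209.6 x + 159.6 y = 30764.79
Solving: x ≈ 81.906, y ≈ 85.195 km (keep extra digits for the depth step; rounded: 81.9, 85.2).
Then from the P sphere: z² = 158.56² − (x + 26.5)² − (y + 20.0)² with x = 81.906, y = 85.195, so z ≈ 48.202 ≈ 48.2 km.
Check against S (with the unrounded solution): distance 125.50 ≈ 125.50 km. ✓

x ≈ 81.9 km, y ≈ 85.2 km, depth ≈ 48.2 km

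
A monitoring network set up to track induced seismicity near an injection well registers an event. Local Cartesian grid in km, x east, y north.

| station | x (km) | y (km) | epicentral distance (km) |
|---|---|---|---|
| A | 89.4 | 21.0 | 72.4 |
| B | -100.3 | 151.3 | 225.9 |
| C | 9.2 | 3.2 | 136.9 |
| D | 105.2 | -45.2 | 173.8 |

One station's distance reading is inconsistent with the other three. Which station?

D

Solve using three stations at a time. Using A, B, C (subtract circle equations pairwise → linear system) gives (x, y) ≈ (116.6, 88.1).
Distances from that point to each station vs reported:
  A: calculated 72.4 vs reported 72.4 → residual 0.0 km
  B: calculated 225.9 vs reported 225.9 → residual 0.0 km
  C: calculated 136.9 vs reported 136.9 → residual 0.0 km
  D: calculated 133.8 vs reported 173.8 → residual 40.0 km
A, B, C are mutually consistent (residuals ≈ 0); D is off by 40.0 km.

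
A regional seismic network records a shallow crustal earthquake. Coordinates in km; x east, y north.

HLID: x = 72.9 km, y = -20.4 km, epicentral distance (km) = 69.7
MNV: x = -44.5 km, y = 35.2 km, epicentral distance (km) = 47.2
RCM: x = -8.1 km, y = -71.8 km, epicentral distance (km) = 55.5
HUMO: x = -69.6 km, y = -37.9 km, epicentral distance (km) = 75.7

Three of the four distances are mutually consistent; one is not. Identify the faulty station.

Solve using three stations at a time. Using HLID, RCM, HUMO (subtract circle equations pairwise → linear system) gives (x, y) ≈ (3.3, -17.5).
Distances from that point to each station vs reported:
  HLID: calculated 69.7 vs reported 69.7 → residual 0.0 km
  MNV: calculated 71.1 vs reported 47.2 → residual 23.9 km
  RCM: calculated 55.5 vs reported 55.5 → residual 0.0 km
  HUMO: calculated 75.7 vs reported 75.7 → residual 0.0 km
HLID, RCM, HUMO are mutually consistent (residuals ≈ 0); MNV is off by 23.9 km.

MNV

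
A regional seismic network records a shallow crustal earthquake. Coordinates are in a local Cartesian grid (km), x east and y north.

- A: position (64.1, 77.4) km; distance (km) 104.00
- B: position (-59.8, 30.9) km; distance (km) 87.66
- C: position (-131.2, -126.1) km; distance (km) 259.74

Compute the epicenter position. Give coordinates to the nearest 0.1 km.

x ≈ -33.1 km, y ≈ 114.4 km

Circle about each station: (x − 64.1)² + (y − 77.4)² = 104.00²; (x + 59.8)² + (y − 30.9)² = 87.66²; (x + 131.2)² + (y + 126.1)² = 259.74².
Subtracting the A equation from the B and C equations removes the quadratic terms:
-247.8 x − 93.0 y = -2437.00
-390.6 x − 407.0 y = -33633.79
Solving the 2×2 system: x ≈ -33.1, y ≈ 114.4 km.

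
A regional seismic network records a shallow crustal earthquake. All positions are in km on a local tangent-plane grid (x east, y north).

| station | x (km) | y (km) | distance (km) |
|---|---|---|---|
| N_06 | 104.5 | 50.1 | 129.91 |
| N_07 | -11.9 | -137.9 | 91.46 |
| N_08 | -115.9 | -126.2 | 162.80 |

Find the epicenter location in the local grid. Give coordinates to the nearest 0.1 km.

Circle about each station: (x − 104.5)² + (y − 50.1)² = 129.91²; (x + 11.9)² + (y + 137.9)² = 91.46²; (x + 115.9)² + (y + 126.2)² = 162.80².
Subtracting the N_06 equation from the N_07 and N_08 equations removes the quadratic terms:
-232.8 x − 376.0 y = 14239.44
-440.8 x − 352.6 y = 6301.76
Solving the 2×2 system: x ≈ 31.7, y ≈ -57.5 km.

(31.7, -57.5)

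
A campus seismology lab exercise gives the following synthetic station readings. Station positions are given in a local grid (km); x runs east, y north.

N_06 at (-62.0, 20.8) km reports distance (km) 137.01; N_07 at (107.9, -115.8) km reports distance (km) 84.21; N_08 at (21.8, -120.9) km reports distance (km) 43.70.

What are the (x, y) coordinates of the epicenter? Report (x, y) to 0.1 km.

Circle about each station: (x + 62.0)² + (y − 20.8)² = 137.01²; (x − 107.9)² + (y + 115.8)² = 84.21²; (x − 21.8)² + (y + 120.9)² = 43.70².
Subtracting the N_06 equation from the N_07 and N_08 equations removes the quadratic terms:
339.8 x − 273.2 y = 32455.83
167.6 x − 283.4 y = 27677.46
Solving the 2×2 system: x ≈ 32.4, y ≈ -78.5 km.
Check against N_06 (with the unrounded x, y): √((x + 62.0)²+(y − 20.8)²) = 137.01 ≈ 137.01 km. ✓

(32.4, -78.5)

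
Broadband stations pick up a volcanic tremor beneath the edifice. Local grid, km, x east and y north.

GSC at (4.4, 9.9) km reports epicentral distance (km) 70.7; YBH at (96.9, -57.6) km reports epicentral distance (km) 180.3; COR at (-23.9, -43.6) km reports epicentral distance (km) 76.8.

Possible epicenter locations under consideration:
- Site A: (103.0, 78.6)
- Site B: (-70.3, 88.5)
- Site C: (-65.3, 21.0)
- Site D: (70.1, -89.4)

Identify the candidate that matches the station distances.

For each candidate, compare |candidate − station| to the reported distance:
Site A: residuals GSC 49.5, YBH 44.0, COR 99.4 → max 99.4 km
Site B: residuals GSC 37.7, YBH 41.7, COR 63.2 → max 63.2 km
Site C: residuals GSC 0.1, YBH 0.1, COR 0.1 → max 0.1 km
Site D: residuals GSC 48.4, YBH 138.7, COR 27.8 → max 138.7 km
Only Site C has all residuals ≈ 0.

Site C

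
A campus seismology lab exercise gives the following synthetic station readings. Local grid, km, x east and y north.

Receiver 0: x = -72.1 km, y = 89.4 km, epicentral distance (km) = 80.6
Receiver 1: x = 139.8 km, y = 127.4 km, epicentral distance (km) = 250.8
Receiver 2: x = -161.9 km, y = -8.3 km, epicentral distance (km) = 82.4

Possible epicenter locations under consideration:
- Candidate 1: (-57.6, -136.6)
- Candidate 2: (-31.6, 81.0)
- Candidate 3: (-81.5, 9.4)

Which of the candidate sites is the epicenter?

For each candidate, compare |candidate − station| to the reported distance:
Candidate 1: residuals Receiver 0 145.9, Receiver 1 78.8, Receiver 2 82.9 → max 145.9 km
Candidate 2: residuals Receiver 0 39.2, Receiver 1 73.2, Receiver 2 75.6 → max 75.6 km
Candidate 3: residuals Receiver 0 0.0, Receiver 1 0.0, Receiver 2 0.1 → max 0.1 km
Only Candidate 3 has all residuals ≈ 0.

Candidate 3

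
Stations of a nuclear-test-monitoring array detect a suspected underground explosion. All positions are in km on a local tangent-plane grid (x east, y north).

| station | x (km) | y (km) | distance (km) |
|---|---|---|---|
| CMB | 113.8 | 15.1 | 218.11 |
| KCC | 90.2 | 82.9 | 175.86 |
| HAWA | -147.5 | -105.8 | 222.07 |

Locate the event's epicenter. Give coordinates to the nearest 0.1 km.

(-84.0, 107.0)

Circle about each station: (x − 113.8)² + (y − 15.1)² = 218.11²; (x − 90.2)² + (y − 82.9)² = 175.86²; (x + 147.5)² + (y + 105.8)² = 222.07².
Subtracting pairs of circle equations eliminates x²+y² and gives linear equations (the radical axes):
-47.2 x + 135.6 y = 18475.23
-522.6 x − 241.8 y = 18028.33
Solving the 2×2 system: x ≈ -84.0, y ≈ 107.0 km.
Check against CMB (with the unrounded x, y): √((x − 113.8)²+(y − 15.1)²) = 218.12 ≈ 218.11 km. ✓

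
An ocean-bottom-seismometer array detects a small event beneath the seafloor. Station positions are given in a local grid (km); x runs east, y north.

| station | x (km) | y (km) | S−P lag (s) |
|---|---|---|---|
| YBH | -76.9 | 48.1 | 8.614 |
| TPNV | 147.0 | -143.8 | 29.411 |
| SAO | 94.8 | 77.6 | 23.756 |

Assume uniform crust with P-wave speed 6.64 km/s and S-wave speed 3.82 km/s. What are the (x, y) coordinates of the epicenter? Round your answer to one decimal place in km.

Distance from S−P lag: d = Δt · v_P v_S / (v_P − v_S) = Δt · (6.64·3.82)/(6.64−3.82) ≈ 8.9946·Δt.
So d_YBH = 77.48, d_TPNV = 264.54, d_SAO = 213.68 km.
Circle about each station: (x + 76.9)² + (y − 48.1)² = 77.48²; (x − 147.0)² + (y + 143.8)² = 264.54²; (x − 94.8)² + (y − 77.6)² = 213.68².
Subtracting the YBH equation from the TPNV and SAO equations removes the quadratic terms:
447.8 x − 383.8 y = -29918.04
343.4 x + 59.0 y = -32874.41
Solving the 2×2 system: x ≈ -90.9, y ≈ -28.1 km.

x ≈ -90.9 km, y ≈ -28.1 km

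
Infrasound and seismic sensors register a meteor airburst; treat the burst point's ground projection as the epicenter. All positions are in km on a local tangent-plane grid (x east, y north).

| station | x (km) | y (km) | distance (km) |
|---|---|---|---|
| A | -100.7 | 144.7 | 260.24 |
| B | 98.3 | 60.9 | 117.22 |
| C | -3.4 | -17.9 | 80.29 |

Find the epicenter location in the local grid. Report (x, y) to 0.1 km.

x ≈ 69.0 km, y ≈ -52.6 km

Circle about each station: (x + 100.7)² + (y − 144.7)² = 260.24²; (x − 98.3)² + (y − 60.9)² = 117.22²; (x + 3.4)² + (y + 17.9)² = 80.29².
Subtracting the A equation from the B and C equations removes the quadratic terms:
398.0 x − 167.6 y = 36277.45
194.6 x − 325.2 y = 30531.76
Solving the 2×2 system: x ≈ 69.0, y ≈ -52.6 km.
Check against A (with the unrounded x, y): √((x + 100.7)²+(y − 144.7)²) = 260.24 ≈ 260.24 km. ✓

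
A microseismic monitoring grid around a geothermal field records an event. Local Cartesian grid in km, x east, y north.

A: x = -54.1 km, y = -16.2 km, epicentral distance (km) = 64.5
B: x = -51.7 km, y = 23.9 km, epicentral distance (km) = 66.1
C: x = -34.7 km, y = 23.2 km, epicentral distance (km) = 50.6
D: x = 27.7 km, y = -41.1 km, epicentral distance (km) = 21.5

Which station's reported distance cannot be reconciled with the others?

Solve using three stations at a time. Using A, B, C (subtract circle equations pairwise → linear system) gives (x, y) ≈ (8.9, -2.5).
Distances from that point to each station vs reported:
  A: calculated 64.5 vs reported 64.5 → residual 0.0 km
  B: calculated 66.1 vs reported 66.1 → residual 0.0 km
  C: calculated 50.6 vs reported 50.6 → residual 0.0 km
  D: calculated 43.0 vs reported 21.5 → residual 21.5 km
A, B, C are mutually consistent (residuals ≈ 0); D is off by 21.5 km.

D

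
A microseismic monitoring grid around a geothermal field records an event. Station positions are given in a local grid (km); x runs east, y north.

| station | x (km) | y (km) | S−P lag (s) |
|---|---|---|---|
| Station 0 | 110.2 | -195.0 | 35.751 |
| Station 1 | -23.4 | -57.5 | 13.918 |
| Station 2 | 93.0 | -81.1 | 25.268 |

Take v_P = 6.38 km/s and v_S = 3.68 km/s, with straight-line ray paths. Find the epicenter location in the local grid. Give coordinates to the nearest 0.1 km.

(-86.3, 45.9)

Distance from S−P lag: d = Δt · v_P v_S / (v_P − v_S) = Δt · (6.38·3.68)/(6.38−3.68) ≈ 8.6957·Δt.
So d_Station 0 = 310.88, d_Station 1 = 121.03, d_Station 2 = 219.72 km.
Circle about each station: (x − 110.2)² + (y + 195.0)² = 310.88²; (x + 23.4)² + (y + 57.5)² = 121.03²; (x − 93.0)² + (y + 81.1)² = 219.72².
Subtracting pairs of circle equations eliminates x²+y² and gives linear equations (the radical axes):
-267.2 x + 275.0 y = 35682.88
-34.4 x + 227.8 y = 13426.67
Solving the 2×2 system: x ≈ -86.3, y ≈ 45.9 km.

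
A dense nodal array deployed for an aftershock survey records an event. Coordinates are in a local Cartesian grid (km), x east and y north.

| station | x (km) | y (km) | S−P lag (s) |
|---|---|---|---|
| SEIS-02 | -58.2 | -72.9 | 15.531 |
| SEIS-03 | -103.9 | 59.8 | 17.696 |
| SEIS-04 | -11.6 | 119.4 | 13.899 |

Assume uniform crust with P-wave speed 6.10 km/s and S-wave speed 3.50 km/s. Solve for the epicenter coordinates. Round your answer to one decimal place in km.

Distance from S−P lag: d = Δt · v_P v_S / (v_P − v_S) = Δt · (6.10·3.50)/(6.10−3.50) ≈ 8.2115·Δt.
So d_SEIS-02 = 127.53, d_SEIS-03 = 145.31, d_SEIS-04 = 114.13 km.
Circle about each station: (x + 58.2)² + (y + 72.9)² = 127.53²; (x + 103.9)² + (y − 59.8)² = 145.31²; (x + 11.6)² + (y − 119.4)² = 114.13².
Subtracting the SEIS-02 equation from the SEIS-03 and SEIS-04 equations removes the quadratic terms:
-91.4 x + 265.4 y = 818.50
93.2 x + 384.6 y = 8927.51
Solving the 2×2 system: x ≈ 34.3, y ≈ 14.9 km.

x ≈ 34.3 km, y ≈ 14.9 km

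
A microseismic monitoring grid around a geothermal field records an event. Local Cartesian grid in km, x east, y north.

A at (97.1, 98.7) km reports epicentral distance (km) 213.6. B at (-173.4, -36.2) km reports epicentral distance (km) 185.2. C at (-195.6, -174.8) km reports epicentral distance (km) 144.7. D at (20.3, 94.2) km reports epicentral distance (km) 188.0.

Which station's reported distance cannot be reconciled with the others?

Solve using three stations at a time. Using A, B, D (subtract circle equations pairwise → linear system) gives (x, y) ≈ (2.9, -93.0).
Distances from that point to each station vs reported:
  A: calculated 213.6 vs reported 213.6 → residual 0.0 km
  B: calculated 185.2 vs reported 185.2 → residual 0.0 km
  C: calculated 214.7 vs reported 144.7 → residual 70.0 km
  D: calculated 188.0 vs reported 188.0 → residual 0.0 km
A, B, D are mutually consistent (residuals ≈ 0); C is off by 70.0 km.

C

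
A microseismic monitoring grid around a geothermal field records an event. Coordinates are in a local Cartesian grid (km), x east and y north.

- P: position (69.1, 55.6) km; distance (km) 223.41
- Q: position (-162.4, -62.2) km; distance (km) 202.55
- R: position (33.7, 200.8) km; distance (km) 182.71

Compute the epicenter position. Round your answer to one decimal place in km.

(-138.2, 138.9)

Circle about each station: (x − 69.1)² + (y − 55.6)² = 223.41²; (x + 162.4)² + (y + 62.2)² = 202.55²; (x − 33.7)² + (y − 200.8)² = 182.71².
Subtracting pairs of circle equations eliminates x²+y² and gives linear equations (the radical axes):
-463.0 x − 235.6 y = 31261.96
-70.8 x + 290.4 y = 50119.24
Solving the 2×2 system: x ≈ -138.2, y ≈ 138.9 km.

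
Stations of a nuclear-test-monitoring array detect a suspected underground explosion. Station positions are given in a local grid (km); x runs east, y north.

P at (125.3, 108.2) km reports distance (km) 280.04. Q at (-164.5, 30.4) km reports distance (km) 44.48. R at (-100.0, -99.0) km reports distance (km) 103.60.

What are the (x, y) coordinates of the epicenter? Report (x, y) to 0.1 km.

Circle about each station: (x − 125.3)² + (y − 108.2)² = 280.04²; (x + 164.5)² + (y − 30.4)² = 44.48²; (x + 100.0)² + (y + 99.0)² = 103.60².
Subtracting the P equation from the Q and R equations removes the quadratic terms:
-579.6 x − 155.6 y = 77021.01
-450.6 x − 414.4 y = 60083.11
Solving the 2×2 system: x ≈ -132.7, y ≈ -0.7 km.
Check against P (with the unrounded x, y): √((x − 125.3)²+(y − 108.2)²) = 280.04 ≈ 280.04 km. ✓

-132.7 km east, -0.7 km north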